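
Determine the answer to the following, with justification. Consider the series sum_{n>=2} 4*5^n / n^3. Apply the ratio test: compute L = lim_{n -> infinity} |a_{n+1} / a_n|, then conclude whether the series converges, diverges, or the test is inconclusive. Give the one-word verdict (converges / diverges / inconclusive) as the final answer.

Let a_n denote the general term. Form the ratio a_{n+1}/a_n and simplify:
a_{n+1}/a_n = 5*n^3/(n + 1)^3
Take the limit as n -> infinity: L = 5.
Since L = 5 > 1 (or L = infinity), the ratio test implies the series diverges.

diverges


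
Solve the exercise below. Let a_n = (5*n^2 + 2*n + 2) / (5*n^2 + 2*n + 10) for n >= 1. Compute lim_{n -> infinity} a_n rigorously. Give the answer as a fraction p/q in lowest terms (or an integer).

Divide numerator and denominator by n^2, the highest power:
numerator / n^2 = 5 + 2/n + 2/n^2
denominator / n^2 = 5 + 2/n + 10/n^2
As n -> infinity, all terms of the form c/n^k (k >= 1) tend to 0.
So numerator / n^2 -> 5 and denominator / n^2 -> 5.
Therefore lim a_n = 1.

1


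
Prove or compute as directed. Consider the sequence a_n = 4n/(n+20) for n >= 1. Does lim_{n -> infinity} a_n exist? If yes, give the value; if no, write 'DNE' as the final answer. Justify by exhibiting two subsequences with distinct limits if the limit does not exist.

Examine the behaviour of a_n along subsequences.
Even-n subsequence a_{2k} = 4(2k)/(2k+20) -> 4. Odd-n subsequence a_{2k+1} = 4(2k+1)/(2k+21) -> 4. Both tend to 4, which suggests the limit is 4; verify directly.
|a_n - 4| = |4n - 4(n+20)| / (n+20) = 80/(n+20) < 80/n for every n >= 1.
Given epsilon > 0, choose a positive integer N > 80/epsilon. Then for all n >= N, |a_n - 4| < 80/n <= 80/N < epsilon.
So by the definition of the limit, lim a_n exists and equals 4.

4


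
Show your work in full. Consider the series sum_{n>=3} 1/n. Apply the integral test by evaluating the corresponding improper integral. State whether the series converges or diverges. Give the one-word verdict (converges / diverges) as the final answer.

Let f(x) = 1/x. Then f is positive, continuous, and decreasing on [3, infinity), so the integral test applies.
Compute the improper integral int_{3}^infinity f(x) dx:
  antiderivative F(x) = log(x).
  As x -> infinity, log(x) -> infinity.
  So int = infinity - log(3) = infinity. By the integral test, the series diverges.

diverges


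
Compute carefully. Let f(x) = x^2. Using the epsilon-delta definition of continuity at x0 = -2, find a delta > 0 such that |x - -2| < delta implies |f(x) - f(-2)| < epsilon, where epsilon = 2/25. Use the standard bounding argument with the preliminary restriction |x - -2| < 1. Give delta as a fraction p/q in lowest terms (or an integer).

Factor: |x^2 - (-2)^2| = |x - -2| * |x + -2|.
Impose |x - -2| < 1 first. Then |x + -2| = |(x - -2) + 2*(-2)| <= |x - -2| + 2*|-2| < 1 + 4 = 5.
So |x^2 - (-2)^2| < delta * 5.
We need delta * 5 <= 2/25, i.e. delta <= 2/25/5 = 2/125.
Since 2/125 < 1, this is tighter than 1; take delta = 2/125.
So delta = 2/125 works.

2/125


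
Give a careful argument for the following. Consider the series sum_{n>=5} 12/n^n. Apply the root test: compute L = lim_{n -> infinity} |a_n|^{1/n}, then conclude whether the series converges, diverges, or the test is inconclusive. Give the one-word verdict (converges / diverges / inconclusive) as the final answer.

Let a_n denote the general term. Form |a_n|^(1/n) and simplify:
|a_n|^(1/n) = 12^(1/n)/n
Take the limit as n -> infinity: L = 0.
Since L = 0 < 1, the root test implies convergence.

converges


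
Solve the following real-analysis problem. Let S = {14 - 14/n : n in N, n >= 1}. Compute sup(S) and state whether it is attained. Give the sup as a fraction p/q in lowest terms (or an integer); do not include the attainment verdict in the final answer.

Analysis:
- Values: 0, 7, 28/3, 21/2, ... strictly increasing.
- Minimum is 0 (n=1); inf = 0 (attained).
- 14 - 14/n -> 14 from below; sup = 14, not attained.
Conclusion: sup(S) = 14, not attained in S.

14


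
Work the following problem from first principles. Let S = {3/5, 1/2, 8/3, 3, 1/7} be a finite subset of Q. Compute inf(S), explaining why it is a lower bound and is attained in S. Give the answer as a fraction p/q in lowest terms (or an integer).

S is finite, so inf(S) = min(S).
Sorted increasing:
1/7, 1/2, 3/5, 8/3, 3
The extremum is 1/7.
For every x in S, x >= 1/7. And 1/7 is in S, so it is attained.
Therefore inf(S) = 1/7.

1/7


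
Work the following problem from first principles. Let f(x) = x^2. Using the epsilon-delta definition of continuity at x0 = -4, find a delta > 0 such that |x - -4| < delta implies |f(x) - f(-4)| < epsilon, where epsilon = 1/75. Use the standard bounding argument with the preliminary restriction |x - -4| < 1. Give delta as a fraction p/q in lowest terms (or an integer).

Factor: |x^2 - (-4)^2| = |x - -4| * |x + -4|.
Impose |x - -4| < 1 first. Then |x + -4| = |(x - -4) + 2*(-4)| <= |x - -4| + 2*|-4| < 1 + 8 = 9.
So |x^2 - (-4)^2| < delta * 9.
We need delta * 9 <= 1/75, i.e. delta <= 1/75/9 = 1/675.
Since 1/675 < 1, this is tighter than 1; take delta = 1/675.
So delta = 1/675 works.

1/675


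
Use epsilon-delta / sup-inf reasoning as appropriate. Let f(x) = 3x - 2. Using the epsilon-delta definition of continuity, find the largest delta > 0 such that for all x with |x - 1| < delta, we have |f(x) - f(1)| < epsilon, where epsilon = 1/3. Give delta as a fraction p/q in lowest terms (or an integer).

We compute f(1) = 3*(1) - 2 = 1.
|f(x) - f(1)| = |3x - 2 - (1)| = |3(x - 1)| = 3|x - 1|.
We need 3|x - 1| < 1/3, i.e. |x - 1| < 1/3 / 3 = 1/9.
So any delta <= 1/9 works. Conversely, if delta > 1/9, then x = 1 + 1/9 satisfies |x - 1| = 1/9 < delta but |f(x) - f(1)| = 3 * 1/9 = 1/3, which is not < 1/3; so no larger delta works.
Hence the largest such delta is 1/9.

1/9


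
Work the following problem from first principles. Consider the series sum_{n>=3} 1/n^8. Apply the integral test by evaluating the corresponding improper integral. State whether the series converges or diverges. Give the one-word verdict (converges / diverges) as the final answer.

Let f(x) = x^(-8). Then f is positive, continuous, and decreasing on [3, infinity), so the integral test applies.
Compute the improper integral int_{3}^infinity f(x) dx:
  antiderivative F(x) = -1/(7*x^7).
  As x -> infinity, F(x) -> 0 (since p = 8 > 1).
  So int = F(infinity) - F(3) = 0 - (-1/15309) = 1/15309.
  Finite, so by the integral test, the series converges.

converges


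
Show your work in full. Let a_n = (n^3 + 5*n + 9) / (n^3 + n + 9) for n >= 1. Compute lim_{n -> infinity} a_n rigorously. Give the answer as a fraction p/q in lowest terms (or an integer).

Divide numerator and denominator by n^3, the highest power:
numerator / n^3 = 1 + 5/n^2 + 9/n^3
denominator / n^3 = 1 + n^(-2) + 9/n^3
As n -> infinity, all terms of the form c/n^k (k >= 1) tend to 0.
So numerator / n^3 -> 1 and denominator / n^3 -> 1.
Therefore lim a_n = 1.

1


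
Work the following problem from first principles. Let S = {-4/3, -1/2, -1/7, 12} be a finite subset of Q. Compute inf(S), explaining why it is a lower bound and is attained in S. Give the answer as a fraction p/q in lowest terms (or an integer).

S is finite, so inf(S) = min(S).
Sorted increasing:
-4/3, -1/2, -1/7, 12
The extremum is -4/3.
For every x in S, x >= -4/3. And -4/3 is in S, so it is attained.
Therefore inf(S) = -4/3.

-4/3


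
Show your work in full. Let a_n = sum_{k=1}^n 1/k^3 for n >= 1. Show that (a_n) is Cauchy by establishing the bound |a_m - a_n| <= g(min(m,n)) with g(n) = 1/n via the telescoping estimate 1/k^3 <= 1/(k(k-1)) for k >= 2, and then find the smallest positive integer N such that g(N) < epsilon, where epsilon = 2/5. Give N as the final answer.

For m > n >= 1: |a_m - a_n| = sum_{k=n+1}^m 1/k^3.
Use 1/k^3 <= 1/(k(k-1)) = 1/(k-1) - 1/k for k >= 2 (which holds since k^3 >= k^2 >= k(k-1) for k >= 2):
sum_{k=n+1}^m 1/k^3 <= sum_{k=n+1}^m (1/(k-1) - 1/k) = 1/n - 1/m <= 1/n.
By symmetry the same bound holds with n,m swapped, so |a_m - a_n| <= 1/min(m,n) = g(min(m,n)). Since g(n) -> 0, (a_n) is Cauchy.
Now solve g(N) < 2/5: 1/N < 2/5 <=> N > 1/(2/5) = 5/2.
The smallest integer strictly greater than 5/2 is N = 3.
Check: g(3) = 1/3 < 2/5; g(2) = 1/2 >= 2/5. So N = 3.

3


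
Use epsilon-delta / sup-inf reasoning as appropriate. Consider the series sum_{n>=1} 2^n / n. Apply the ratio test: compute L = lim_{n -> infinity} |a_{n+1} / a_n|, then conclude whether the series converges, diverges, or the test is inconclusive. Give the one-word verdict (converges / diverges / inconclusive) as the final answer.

Let a_n denote the general term. Form the ratio a_{n+1}/a_n and simplify:
a_{n+1}/a_n = 2*n/(n + 1)
Take the limit as n -> infinity: L = 2.
Since L = 2 > 1 (or L = infinity), the ratio test implies the series diverges.

diverges


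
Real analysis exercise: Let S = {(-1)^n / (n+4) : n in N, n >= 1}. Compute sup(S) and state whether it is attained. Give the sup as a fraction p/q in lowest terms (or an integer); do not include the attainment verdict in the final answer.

Analysis:
- Values: -1/5, 1/6, -1/7, 1/8, -1/9, ...
- Positive terms (even n): 1/(2+4), 1/(4+4), ... decreasing -> max = 1/6 (n=2).
- Negative terms (odd n): -1/(1+4), -1/(3+4), ... increasing -> min = -1/5 (n=1).
- So sup = 1/6 (attained at n=2); inf = -1/5 (attained at n=1).
Conclusion: sup(S) = 1/6, attained in S.

1/6


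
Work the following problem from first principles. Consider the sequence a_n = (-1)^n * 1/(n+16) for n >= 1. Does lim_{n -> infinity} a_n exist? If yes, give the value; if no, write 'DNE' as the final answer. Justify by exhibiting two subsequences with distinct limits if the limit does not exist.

Examine the behaviour of a_n along subsequences.
Even-n subsequence a_{2k} = 1/(2k+16) -> 0. Odd-n subsequence a_{2k+1} = -1/(2k+17) -> 0. Both tend to 0, which suggests the limit is 0; verify directly.
|a_n - 0| = 1/(n+16) < 1/n for every n >= 1.
Given epsilon > 0, choose a positive integer N > 1/epsilon. Then for all n >= N, |a_n| < 1/n <= 1/N < epsilon.
So by the definition of the limit, lim a_n exists and equals 0.

0


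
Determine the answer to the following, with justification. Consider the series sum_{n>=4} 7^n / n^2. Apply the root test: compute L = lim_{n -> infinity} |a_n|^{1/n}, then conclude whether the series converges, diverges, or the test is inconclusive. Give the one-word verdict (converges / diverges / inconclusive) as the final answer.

Let a_n denote the general term. Form |a_n|^(1/n) and simplify:
|a_n|^(1/n) = 7/n^(2/n)
Take the limit as n -> infinity: L = 7.
Since L = 7 > 1, the root test implies divergence.

diverges


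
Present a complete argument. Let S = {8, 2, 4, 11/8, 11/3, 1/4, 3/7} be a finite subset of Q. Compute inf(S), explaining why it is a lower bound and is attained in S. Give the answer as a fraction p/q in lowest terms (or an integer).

S is finite, so inf(S) = min(S).
Sorted increasing:
1/4, 3/7, 11/8, 2, 11/3, 4, 8
The extremum is 1/4.
For every x in S, x >= 1/4. And 1/4 is in S, so it is attained.
Therefore inf(S) = 1/4.

1/4


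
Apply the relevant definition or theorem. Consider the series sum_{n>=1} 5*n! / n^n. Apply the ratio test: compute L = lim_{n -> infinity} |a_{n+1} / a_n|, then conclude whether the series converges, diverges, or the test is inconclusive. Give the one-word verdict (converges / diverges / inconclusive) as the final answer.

Let a_n denote the general term. Form the ratio a_{n+1}/a_n and simplify:
a_{n+1}/a_n = (n/(n + 1))^n
Take the limit as n -> infinity: L = exp(-1).
Since L = exp(-1) < 1, the ratio test implies the series converges.

converges


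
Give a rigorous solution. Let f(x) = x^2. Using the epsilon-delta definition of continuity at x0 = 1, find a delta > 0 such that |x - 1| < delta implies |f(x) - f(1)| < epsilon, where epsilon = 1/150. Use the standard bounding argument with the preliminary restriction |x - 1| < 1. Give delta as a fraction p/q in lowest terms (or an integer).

Factor: |x^2 - (1)^2| = |x - 1| * |x + 1|.
Impose |x - 1| < 1 first. Then |x + 1| = |(x - 1) + 2*(1)| <= |x - 1| + 2*|1| < 1 + 2 = 3.
So |x^2 - (1)^2| < delta * 3.
We need delta * 3 <= 1/150, i.e. delta <= 1/150/3 = 1/450.
Since 1/450 < 1, this is tighter than 1; take delta = 1/450.
So delta = 1/450 works.

1/450


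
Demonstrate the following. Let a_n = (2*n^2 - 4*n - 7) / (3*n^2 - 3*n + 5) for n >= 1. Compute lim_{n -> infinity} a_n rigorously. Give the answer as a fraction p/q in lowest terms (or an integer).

Divide numerator and denominator by n^2, the highest power:
numerator / n^2 = 2 - 4/n - 7/n^2
denominator / n^2 = 3 - 3/n + 5/n^2
As n -> infinity, all terms of the form c/n^k (k >= 1) tend to 0.
So numerator / n^2 -> 2 and denominator / n^2 -> 3.
Therefore lim a_n = 2/3.

2/3


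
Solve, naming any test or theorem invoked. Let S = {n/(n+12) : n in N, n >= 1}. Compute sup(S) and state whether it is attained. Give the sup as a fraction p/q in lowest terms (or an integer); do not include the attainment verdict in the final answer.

Analysis:
- Values: 1/13, 1/7, 1/5, 1/4, ... strictly increasing.
- Minimum is 1/13 (n=1); inf = 1/13 (attained).
- n/(n+12) = 1 - 12/(n+12) -> 1 from below as n -> infinity, and never equals 1.
- So sup = 1 (not attained).
Conclusion: sup(S) = 1, not attained in S.

1


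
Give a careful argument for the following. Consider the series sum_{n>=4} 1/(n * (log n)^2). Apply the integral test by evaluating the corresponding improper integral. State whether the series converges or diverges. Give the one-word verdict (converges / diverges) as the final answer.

Let f(x) = 1/(x*log(x)^2). Then f is positive, continuous, and decreasing on [4, infinity), so the integral test applies.
Compute the improper integral int_{4}^infinity f(x) dx:
  antiderivative F(x) = -1/log(x).
  F(x) -> 0 as x -> infinity.  int = 0 - F(4) = 1/log(4) < infinity. By the integral test, the series converges.

converges


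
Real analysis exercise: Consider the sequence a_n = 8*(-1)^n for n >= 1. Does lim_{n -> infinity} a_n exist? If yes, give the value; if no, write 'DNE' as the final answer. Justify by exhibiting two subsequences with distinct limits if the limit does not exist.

Examine the behaviour of a_n along subsequences.
Even-n subsequence a_{2k} = 8 -> 8. Odd-n subsequence a_{2k+1} = -8 -> -8.
Since these two subsequential limits are 8 and -8, distinct, the full sequence cannot converge (a convergent sequence has all subsequences tending to the same limit). So lim a_n does not exist.

DNE


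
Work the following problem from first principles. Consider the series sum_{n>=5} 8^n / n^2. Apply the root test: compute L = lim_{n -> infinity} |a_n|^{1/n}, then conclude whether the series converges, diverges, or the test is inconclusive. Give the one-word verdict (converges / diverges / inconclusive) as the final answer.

Let a_n denote the general term. Form |a_n|^(1/n) and simplify:
|a_n|^(1/n) = 8/n^(2/n)
Take the limit as n -> infinity: L = 8.
Since L = 8 > 1, the root test implies divergence.

diverges


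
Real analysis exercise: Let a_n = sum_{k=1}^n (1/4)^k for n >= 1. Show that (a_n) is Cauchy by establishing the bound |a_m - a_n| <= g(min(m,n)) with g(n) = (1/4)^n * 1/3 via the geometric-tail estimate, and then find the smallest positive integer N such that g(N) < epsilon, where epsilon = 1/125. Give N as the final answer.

For m > n >= 1: |a_m - a_n| = sum_{k=n+1}^m (1/4)^k < sum_{k=n+1}^infinity (1/4)^k = (1/4)^(n+1) / (1 - 1/4) = (1/4)^n * (1/4) * (4/3) = (1/4)^n * 1/3.
So g(n) = (1/4)^n / 3. Since g(n) -> 0, (a_n) is Cauchy.
Now solve g(N) < 1/125: (1/4)^N / 3 < 1/125 <=> 4^N > 1 / (3 * 1/125) = 125/3.
Check powers of 4: 4^2 = 16 <= 125/3, 4^3 = 64 > 125/3.
So the smallest such N is 3. Check: g(3) = 1/(3 * 64) = 1/192 < 1/125.

3


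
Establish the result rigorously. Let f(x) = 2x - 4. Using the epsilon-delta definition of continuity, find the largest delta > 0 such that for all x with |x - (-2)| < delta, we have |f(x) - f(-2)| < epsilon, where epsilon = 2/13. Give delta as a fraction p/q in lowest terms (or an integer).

We compute f(-2) = 2*(-2) - 4 = -8.
|f(x) - f(-2)| = |2x - 4 - (-8)| = |2(x - (-2))| = 2|x - (-2)|.
We need 2|x - (-2)| < 2/13, i.e. |x - (-2)| < 2/13 / 2 = 1/13.
So any delta <= 1/13 works. Conversely, if delta > 1/13, then x = -2 + 1/13 satisfies |x - (-2)| = 1/13 < delta but |f(x) - f(-2)| = 2 * 1/13 = 2/13, which is not < 2/13; so no larger delta works.
Hence the largest such delta is 1/13.

1/13


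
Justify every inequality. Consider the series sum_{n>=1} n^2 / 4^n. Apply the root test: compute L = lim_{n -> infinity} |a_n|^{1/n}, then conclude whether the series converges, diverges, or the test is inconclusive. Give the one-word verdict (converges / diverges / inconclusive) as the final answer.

Let a_n denote the general term. Form |a_n|^(1/n) and simplify:
|a_n|^(1/n) = n^(2/n)/4
Take the limit as n -> infinity: L = 1/4.
Since L = 1/4 < 1, the root test implies convergence.

converges


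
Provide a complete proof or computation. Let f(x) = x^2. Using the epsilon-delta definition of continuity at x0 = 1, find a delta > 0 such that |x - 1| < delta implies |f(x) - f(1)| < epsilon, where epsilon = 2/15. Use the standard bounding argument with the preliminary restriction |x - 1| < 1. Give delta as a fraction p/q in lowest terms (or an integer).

Factor: |x^2 - (1)^2| = |x - 1| * |x + 1|.
Impose |x - 1| < 1 first. Then |x + 1| = |(x - 1) + 2*(1)| <= |x - 1| + 2*|1| < 1 + 2 = 3.
So |x^2 - (1)^2| < delta * 3.
We need delta * 3 <= 2/15, i.e. delta <= 2/15/3 = 2/45.
Since 2/45 < 1, this is tighter than 1; take delta = 2/45.
So delta = 2/45 works.

2/45


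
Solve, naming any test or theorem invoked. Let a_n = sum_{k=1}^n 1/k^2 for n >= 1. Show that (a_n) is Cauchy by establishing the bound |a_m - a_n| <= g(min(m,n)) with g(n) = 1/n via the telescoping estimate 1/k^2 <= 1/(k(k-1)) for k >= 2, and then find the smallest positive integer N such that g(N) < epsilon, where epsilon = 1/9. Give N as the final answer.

For m > n >= 1: |a_m - a_n| = sum_{k=n+1}^m 1/k^2.
Use 1/k^2 <= 1/(k(k-1)) = 1/(k-1) - 1/k for k >= 2:
sum_{k=n+1}^m 1/k^2 <= sum_{k=n+1}^m (1/(k-1) - 1/k) = 1/n - 1/m <= 1/n.
By symmetry the same bound holds with n,m swapped, so |a_m - a_n| <= 1/min(m,n) = g(min(m,n)). Since g(n) -> 0, (a_n) is Cauchy.
Now solve g(N) < 1/9: 1/N < 1/9 <=> N > 1/(1/9) = 9.
The smallest integer strictly greater than 9 is N = 10.
Check: g(10) = 1/10 < 1/9; g(9) = 1/9 >= 1/9. So N = 10.

10


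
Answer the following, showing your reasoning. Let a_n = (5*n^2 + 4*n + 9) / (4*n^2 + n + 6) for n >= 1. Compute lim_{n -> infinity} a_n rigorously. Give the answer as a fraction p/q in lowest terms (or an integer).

Divide numerator and denominator by n^2, the highest power:
numerator / n^2 = 5 + 4/n + 9/n^2
denominator / n^2 = 4 + 1/n + 6/n^2
As n -> infinity, all terms of the form c/n^k (k >= 1) tend to 0.
So numerator / n^2 -> 5 and denominator / n^2 -> 4.
Therefore lim a_n = 5/4.

5/4


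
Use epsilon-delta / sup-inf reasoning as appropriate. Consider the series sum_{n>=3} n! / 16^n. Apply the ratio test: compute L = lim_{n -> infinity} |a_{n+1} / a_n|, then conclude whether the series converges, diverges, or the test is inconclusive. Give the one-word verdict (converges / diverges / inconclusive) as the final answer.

Let a_n denote the general term. Form the ratio a_{n+1}/a_n and simplify:
a_{n+1}/a_n = n/16 + 1/16
Take the limit as n -> infinity: L = infinity.
Since L = infinity > 1 (or L = infinity), the ratio test implies the series diverges.

diverges


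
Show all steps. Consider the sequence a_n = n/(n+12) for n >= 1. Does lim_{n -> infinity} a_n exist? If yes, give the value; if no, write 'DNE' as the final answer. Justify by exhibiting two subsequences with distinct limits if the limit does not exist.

Examine the behaviour of a_n along subsequences.
Even-n subsequence a_{2k} = (2k)/(2k+12) -> 1. Odd-n subsequence a_{2k+1} = (2k+1)/(2k+13) -> 1. Both tend to 1, which suggests the limit is 1; verify directly.
|a_n - 1| = |n - (n+12)| / (n+12) = 12/(n+12) < 12/n for every n >= 1.
Given epsilon > 0, choose a positive integer N > 12/epsilon. Then for all n >= N, |a_n - 1| < 12/n <= 12/N < epsilon.
So by the definition of the limit, lim a_n exists and equals 1.

1


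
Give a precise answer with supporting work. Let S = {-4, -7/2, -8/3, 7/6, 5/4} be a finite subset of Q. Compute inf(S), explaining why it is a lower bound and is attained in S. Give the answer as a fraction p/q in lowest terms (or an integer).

S is finite, so inf(S) = min(S).
Sorted increasing:
-4, -7/2, -8/3, 7/6, 5/4
The extremum is -4.
For every x in S, x >= -4. And -4 is in S, so it is attained.
Therefore inf(S) = -4.

-4


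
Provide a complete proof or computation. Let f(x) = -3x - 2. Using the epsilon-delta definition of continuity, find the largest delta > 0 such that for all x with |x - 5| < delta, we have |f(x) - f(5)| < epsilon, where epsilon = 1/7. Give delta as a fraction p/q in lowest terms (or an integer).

We compute f(5) = -3*(5) - 2 = -17.
|f(x) - f(5)| = |-3x - 2 - (-17)| = |-3(x - 5)| = 3|x - 5|.
We need 3|x - 5| < 1/7, i.e. |x - 5| < 1/7 / 3 = 1/21.
So any delta <= 1/21 works. Conversely, if delta > 1/21, then x = 5 + 1/21 satisfies |x - 5| = 1/21 < delta but |f(x) - f(5)| = 3 * 1/21 = 1/7, which is not < 1/7; so no larger delta works.
Hence the largest such delta is 1/21.

1/21


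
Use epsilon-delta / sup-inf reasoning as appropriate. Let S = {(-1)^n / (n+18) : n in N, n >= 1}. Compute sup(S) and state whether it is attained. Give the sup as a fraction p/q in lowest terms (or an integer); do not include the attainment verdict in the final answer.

Analysis:
- Values: -1/19, 1/20, -1/21, 1/22, -1/23, ...
- Positive terms (even n): 1/(2+18), 1/(4+18), ... decreasing -> max = 1/20 (n=2).
- Negative terms (odd n): -1/(1+18), -1/(3+18), ... increasing -> min = -1/19 (n=1).
- So sup = 1/20 (attained at n=2); inf = -1/19 (attained at n=1).
Conclusion: sup(S) = 1/20, attained in S.

1/20


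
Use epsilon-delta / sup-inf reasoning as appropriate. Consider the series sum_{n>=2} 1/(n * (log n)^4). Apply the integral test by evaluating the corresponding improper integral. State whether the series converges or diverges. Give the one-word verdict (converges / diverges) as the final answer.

Let f(x) = 1/(x*log(x)^4). Then f is positive, continuous, and decreasing on [2, infinity), so the integral test applies.
Compute the improper integral int_{2}^infinity f(x) dx:
  antiderivative F(x) = -1/(3*log(x)^3).
  F(x) -> 0 as x -> infinity.  int = 0 - F(2) = 1/(3*log(2)^3) < infinity. By the integral test, the series converges.

converges


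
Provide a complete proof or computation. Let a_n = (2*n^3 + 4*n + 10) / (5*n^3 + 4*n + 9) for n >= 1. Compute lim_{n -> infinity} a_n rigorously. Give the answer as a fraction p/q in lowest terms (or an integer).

Divide numerator and denominator by n^3, the highest power:
numerator / n^3 = 2 + 4/n^2 + 10/n^3
denominator / n^3 = 5 + 4/n^2 + 9/n^3
As n -> infinity, all terms of the form c/n^k (k >= 1) tend to 0.
So numerator / n^3 -> 2 and denominator / n^3 -> 5.
Therefore lim a_n = 2/5.

2/5


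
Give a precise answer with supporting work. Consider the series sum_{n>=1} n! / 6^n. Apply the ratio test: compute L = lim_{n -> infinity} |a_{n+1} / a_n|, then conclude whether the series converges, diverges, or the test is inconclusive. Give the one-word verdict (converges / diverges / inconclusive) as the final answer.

Let a_n denote the general term. Form the ratio a_{n+1}/a_n and simplify:
a_{n+1}/a_n = n/6 + 1/6
Take the limit as n -> infinity: L = infinity.
Since L = infinity > 1 (or L = infinity), the ratio test implies the series diverges.

diverges


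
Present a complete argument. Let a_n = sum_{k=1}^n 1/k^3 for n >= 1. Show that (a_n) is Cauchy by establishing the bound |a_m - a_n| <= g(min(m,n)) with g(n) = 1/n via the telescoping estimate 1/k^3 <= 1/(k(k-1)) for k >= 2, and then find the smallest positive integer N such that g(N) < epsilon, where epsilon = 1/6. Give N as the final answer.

For m > n >= 1: |a_m - a_n| = sum_{k=n+1}^m 1/k^3.
Use 1/k^3 <= 1/(k(k-1)) = 1/(k-1) - 1/k for k >= 2 (which holds since k^3 >= k^2 >= k(k-1) for k >= 2):
sum_{k=n+1}^m 1/k^3 <= sum_{k=n+1}^m (1/(k-1) - 1/k) = 1/n - 1/m <= 1/n.
By symmetry the same bound holds with n,m swapped, so |a_m - a_n| <= 1/min(m,n) = g(min(m,n)). Since g(n) -> 0, (a_n) is Cauchy.
Now solve g(N) < 1/6: 1/N < 1/6 <=> N > 1/(1/6) = 6.
The smallest integer strictly greater than 6 is N = 7.
Check: g(7) = 1/7 < 1/6; g(6) = 1/6 >= 1/6. So N = 7.

7


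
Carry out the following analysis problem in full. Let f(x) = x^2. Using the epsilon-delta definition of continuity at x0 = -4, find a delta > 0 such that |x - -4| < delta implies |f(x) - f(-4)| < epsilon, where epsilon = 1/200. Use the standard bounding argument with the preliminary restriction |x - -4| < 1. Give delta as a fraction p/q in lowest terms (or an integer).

Factor: |x^2 - (-4)^2| = |x - -4| * |x + -4|.
Impose |x - -4| < 1 first. Then |x + -4| = |(x - -4) + 2*(-4)| <= |x - -4| + 2*|-4| < 1 + 8 = 9.
So |x^2 - (-4)^2| < delta * 9.
We need delta * 9 <= 1/200, i.e. delta <= 1/200/9 = 1/1800.
Since 1/1800 < 1, this is tighter than 1; take delta = 1/1800.
So delta = 1/1800 works.

1/1800


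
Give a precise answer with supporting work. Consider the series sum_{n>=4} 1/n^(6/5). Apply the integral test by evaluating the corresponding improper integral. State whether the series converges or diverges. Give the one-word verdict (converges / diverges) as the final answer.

Let f(x) = x^(-6/5). Then f is positive, continuous, and decreasing on [4, infinity), so the integral test applies.
Compute the improper integral int_{4}^infinity f(x) dx:
  antiderivative F(x) = -5/x^(1/5).
  As x -> infinity, F(x) -> 0 (since p = 6/5 > 1).
  So int = F(infinity) - F(4) = 0 - (-5*2^(3/5)/2) = 5*2^(3/5)/2.
  Finite, so by the integral test, the series converges.

converges


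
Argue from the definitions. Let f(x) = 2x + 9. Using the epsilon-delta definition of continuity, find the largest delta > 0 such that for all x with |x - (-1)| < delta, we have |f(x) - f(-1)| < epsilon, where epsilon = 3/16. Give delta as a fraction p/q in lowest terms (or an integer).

We compute f(-1) = 2*(-1) + 9 = 7.
|f(x) - f(-1)| = |2x + 9 - (7)| = |2(x - (-1))| = 2|x - (-1)|.
We need 2|x - (-1)| < 3/16, i.e. |x - (-1)| < 3/16 / 2 = 3/32.
So any delta <= 3/32 works. Conversely, if delta > 3/32, then x = -1 + 3/32 satisfies |x - (-1)| = 3/32 < delta but |f(x) - f(-1)| = 2 * 3/32 = 3/16, which is not < 3/16; so no larger delta works.
Hence the largest such delta is 3/32.

3/32


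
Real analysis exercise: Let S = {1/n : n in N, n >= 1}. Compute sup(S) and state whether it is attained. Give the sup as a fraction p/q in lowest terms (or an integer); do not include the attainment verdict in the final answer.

Analysis:
- Values: 1, 1/2, 1/3, 1/4, ... strictly decreasing.
- The maximum is 1 (n=1); sup = 1 (attained).
- The set is bounded below by 0; 1/n -> 0 so 0 is the greatest lower bound.
- 0 is not in the set, so inf = 0 is not attained.
Conclusion: sup(S) = 1, attained in S.

1


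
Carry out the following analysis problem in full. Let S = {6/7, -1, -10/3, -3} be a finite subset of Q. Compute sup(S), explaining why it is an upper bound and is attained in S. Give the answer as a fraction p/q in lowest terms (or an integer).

S is finite, so sup(S) = max(S).
Sorted decreasing:
6/7, -1, -3, -10/3
The extremum is 6/7.
For every x in S, x <= 6/7. And 6/7 is in S, so it is attained.
Therefore sup(S) = 6/7.

6/7


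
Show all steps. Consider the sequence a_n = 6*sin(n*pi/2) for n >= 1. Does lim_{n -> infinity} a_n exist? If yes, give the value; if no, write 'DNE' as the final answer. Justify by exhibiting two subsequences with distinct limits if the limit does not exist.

Examine the behaviour of a_n along subsequences.
a_{4k+1} = 6*sin(pi/2 + 2k*pi) = 6 -> 6. a_{4k+3} = 6*sin(3pi/2 + 2k*pi) = -6 -> -6.
Since these two subsequential limits are 6 and -6, distinct, the full sequence cannot converge (a convergent sequence has all subsequences tending to the same limit). So lim a_n does not exist.

DNE


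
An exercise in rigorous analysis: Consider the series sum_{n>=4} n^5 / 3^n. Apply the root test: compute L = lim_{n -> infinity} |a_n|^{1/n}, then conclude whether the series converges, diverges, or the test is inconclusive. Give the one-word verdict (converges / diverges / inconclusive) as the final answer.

Let a_n denote the general term. Form |a_n|^(1/n) and simplify:
|a_n|^(1/n) = n^(5/n)/3
Take the limit as n -> infinity: L = 1/3.
Since L = 1/3 < 1, the root test implies convergence.

converges


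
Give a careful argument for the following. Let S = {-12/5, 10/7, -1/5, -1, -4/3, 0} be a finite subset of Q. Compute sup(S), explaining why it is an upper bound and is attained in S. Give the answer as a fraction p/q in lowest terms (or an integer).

S is finite, so sup(S) = max(S).
Sorted decreasing:
10/7, 0, -1/5, -1, -4/3, -12/5
The extremum is 10/7.
For every x in S, x <= 10/7. And 10/7 is in S, so it is attained.
Therefore sup(S) = 10/7.

10/7


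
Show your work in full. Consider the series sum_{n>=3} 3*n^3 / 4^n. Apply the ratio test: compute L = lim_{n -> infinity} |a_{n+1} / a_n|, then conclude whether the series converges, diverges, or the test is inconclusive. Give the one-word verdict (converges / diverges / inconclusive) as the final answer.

Let a_n denote the general term. Form the ratio a_{n+1}/a_n and simplify:
a_{n+1}/a_n = (n + 1)^3/(4*n^3)
Take the limit as n -> infinity: L = 1/4.
Since L = 1/4 < 1, the ratio test implies the series converges.

converges


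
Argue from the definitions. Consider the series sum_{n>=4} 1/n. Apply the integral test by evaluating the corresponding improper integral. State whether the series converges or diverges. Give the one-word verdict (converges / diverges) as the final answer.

Let f(x) = 1/x. Then f is positive, continuous, and decreasing on [4, infinity), so the integral test applies.
Compute the improper integral int_{4}^infinity f(x) dx:
  antiderivative F(x) = log(x).
  As x -> infinity, log(x) -> infinity.
  So int = infinity - log(4) = infinity. By the integral test, the series diverges.

diverges


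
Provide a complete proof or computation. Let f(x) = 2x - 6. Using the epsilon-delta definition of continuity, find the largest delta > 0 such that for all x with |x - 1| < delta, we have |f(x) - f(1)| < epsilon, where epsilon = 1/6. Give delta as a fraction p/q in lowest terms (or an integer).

We compute f(1) = 2*(1) - 6 = -4.
|f(x) - f(1)| = |2x - 6 - (-4)| = |2(x - 1)| = 2|x - 1|.
We need 2|x - 1| < 1/6, i.e. |x - 1| < 1/6 / 2 = 1/12.
So any delta <= 1/12 works. Conversely, if delta > 1/12, then x = 1 + 1/12 satisfies |x - 1| = 1/12 < delta but |f(x) - f(1)| = 2 * 1/12 = 1/6, which is not < 1/6; so no larger delta works.
Hence the largest such delta is 1/12.

1/12


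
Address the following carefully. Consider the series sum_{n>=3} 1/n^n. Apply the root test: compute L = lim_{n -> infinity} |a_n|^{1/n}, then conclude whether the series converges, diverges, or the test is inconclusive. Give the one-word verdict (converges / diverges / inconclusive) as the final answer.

Let a_n denote the general term. Form |a_n|^(1/n) and simplify:
|a_n|^(1/n) = 1/n
Take the limit as n -> infinity: L = 0.
Since L = 0 < 1, the root test implies convergence.

converges


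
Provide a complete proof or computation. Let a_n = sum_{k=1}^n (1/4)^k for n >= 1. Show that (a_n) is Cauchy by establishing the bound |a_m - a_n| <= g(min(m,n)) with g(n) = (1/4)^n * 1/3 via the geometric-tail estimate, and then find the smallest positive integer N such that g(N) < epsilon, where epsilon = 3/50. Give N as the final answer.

For m > n >= 1: |a_m - a_n| = sum_{k=n+1}^m (1/4)^k < sum_{k=n+1}^infinity (1/4)^k = (1/4)^(n+1) / (1 - 1/4) = (1/4)^n * (1/4) * (4/3) = (1/4)^n * 1/3.
So g(n) = (1/4)^n / 3. Since g(n) -> 0, (a_n) is Cauchy.
Now solve g(N) < 3/50: (1/4)^N / 3 < 3/50 <=> 4^N > 1 / (3 * 3/50) = 50/9.
Check powers of 4: 4^1 = 4 <= 50/9, 4^2 = 16 > 50/9.
So the smallest such N is 2. Check: g(2) = 1/(3 * 16) = 1/48 < 3/50.

2


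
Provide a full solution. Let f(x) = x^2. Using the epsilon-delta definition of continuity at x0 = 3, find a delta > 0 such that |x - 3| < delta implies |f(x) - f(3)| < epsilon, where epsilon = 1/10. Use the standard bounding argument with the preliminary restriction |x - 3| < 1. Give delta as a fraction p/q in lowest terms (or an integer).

Factor: |x^2 - (3)^2| = |x - 3| * |x + 3|.
Impose |x - 3| < 1 first. Then |x + 3| = |(x - 3) + 2*(3)| <= |x - 3| + 2*|3| < 1 + 6 = 7.
So |x^2 - (3)^2| < delta * 7.
We need delta * 7 <= 1/10, i.e. delta <= 1/10/7 = 1/70.
Since 1/70 < 1, this is tighter than 1; take delta = 1/70.
So delta = 1/70 works.

1/70


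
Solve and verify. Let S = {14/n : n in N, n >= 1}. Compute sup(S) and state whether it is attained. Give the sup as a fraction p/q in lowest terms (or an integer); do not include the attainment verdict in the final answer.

Analysis:
- Values: 14, 7, 14/3, 7/2, ... strictly decreasing.
- The maximum is 14 (n=1); sup = 14 (attained).
- The set is bounded below by 0; 14/n -> 0 so 0 is the greatest lower bound.
- 0 is not in the set, so inf = 0 is not attained.
Conclusion: sup(S) = 14, attained in S.

14


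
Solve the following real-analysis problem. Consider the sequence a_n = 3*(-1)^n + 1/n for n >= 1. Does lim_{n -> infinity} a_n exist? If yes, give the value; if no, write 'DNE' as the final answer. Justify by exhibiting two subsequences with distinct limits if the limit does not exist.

Examine the behaviour of a_n along subsequences.
a_{2k} = 3 + 1/(2k) -> 3. a_{2k+1} = -3 + 1/(2k+1) -> -3.
Since these two subsequential limits are 3 and -3, distinct, the full sequence cannot converge (a convergent sequence has all subsequences tending to the same limit). So lim a_n does not exist.

DNE


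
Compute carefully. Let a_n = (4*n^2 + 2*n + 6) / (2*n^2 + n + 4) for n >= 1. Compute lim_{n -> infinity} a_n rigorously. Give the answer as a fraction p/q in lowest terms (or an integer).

Divide numerator and denominator by n^2, the highest power:
numerator / n^2 = 4 + 2/n + 6/n^2
denominator / n^2 = 2 + 1/n + 4/n^2
As n -> infinity, all terms of the form c/n^k (k >= 1) tend to 0.
So numerator / n^2 -> 4 and denominator / n^2 -> 2.
Therefore lim a_n = 2.

2


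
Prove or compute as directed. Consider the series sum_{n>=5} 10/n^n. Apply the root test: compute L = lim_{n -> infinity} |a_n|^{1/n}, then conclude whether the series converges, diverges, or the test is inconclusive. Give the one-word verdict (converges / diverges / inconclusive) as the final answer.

Let a_n denote the general term. Form |a_n|^(1/n) and simplify:
|a_n|^(1/n) = 10^(1/n)/n
Take the limit as n -> infinity: L = 0.
Since L = 0 < 1, the root test implies convergence.

converges


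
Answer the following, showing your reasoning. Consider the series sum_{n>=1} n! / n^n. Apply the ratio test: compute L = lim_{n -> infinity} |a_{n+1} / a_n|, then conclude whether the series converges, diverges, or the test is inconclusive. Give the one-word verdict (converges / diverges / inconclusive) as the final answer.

Let a_n denote the general term. Form the ratio a_{n+1}/a_n and simplify:
a_{n+1}/a_n = (n/(n + 1))^n
Take the limit as n -> infinity: L = exp(-1).
Since L = exp(-1) < 1, the ratio test implies the series converges.

converges


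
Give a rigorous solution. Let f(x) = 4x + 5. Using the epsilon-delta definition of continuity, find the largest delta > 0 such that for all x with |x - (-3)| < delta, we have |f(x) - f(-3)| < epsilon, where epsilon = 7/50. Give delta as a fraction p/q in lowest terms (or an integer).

We compute f(-3) = 4*(-3) + 5 = -7.
|f(x) - f(-3)| = |4x + 5 - (-7)| = |4(x - (-3))| = 4|x - (-3)|.
We need 4|x - (-3)| < 7/50, i.e. |x - (-3)| < 7/50 / 4 = 7/200.
So any delta <= 7/200 works. Conversely, if delta > 7/200, then x = -3 + 7/200 satisfies |x - (-3)| = 7/200 < delta but |f(x) - f(-3)| = 4 * 7/200 = 7/50, which is not < 7/50; so no larger delta works.
Hence the largest such delta is 7/200.

7/200


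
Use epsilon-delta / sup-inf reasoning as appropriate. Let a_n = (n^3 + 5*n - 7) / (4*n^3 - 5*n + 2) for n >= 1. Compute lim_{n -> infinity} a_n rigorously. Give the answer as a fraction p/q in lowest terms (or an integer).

Divide numerator and denominator by n^3, the highest power:
numerator / n^3 = 1 + 5/n^2 - 7/n^3
denominator / n^3 = 4 - 5/n^2 + 2/n^3
As n -> infinity, all terms of the form c/n^k (k >= 1) tend to 0.
So numerator / n^3 -> 1 and denominator / n^3 -> 4.
Therefore lim a_n = 1/4.

1/4


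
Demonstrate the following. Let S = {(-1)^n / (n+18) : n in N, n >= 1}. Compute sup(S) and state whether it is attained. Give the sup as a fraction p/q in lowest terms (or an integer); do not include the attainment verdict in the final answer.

Analysis:
- Values: -1/19, 1/20, -1/21, 1/22, -1/23, ...
- Positive terms (even n): 1/(2+18), 1/(4+18), ... decreasing -> max = 1/20 (n=2).
- Negative terms (odd n): -1/(1+18), -1/(3+18), ... increasing -> min = -1/19 (n=1).
- So sup = 1/20 (attained at n=2); inf = -1/19 (attained at n=1).
Conclusion: sup(S) = 1/20, attained in S.

1/20


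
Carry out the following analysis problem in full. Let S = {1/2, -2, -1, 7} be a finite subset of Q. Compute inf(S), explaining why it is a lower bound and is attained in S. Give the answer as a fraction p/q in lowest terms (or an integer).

S is finite, so inf(S) = min(S).
Sorted increasing:
-2, -1, 1/2, 7
The extremum is -2.
For every x in S, x >= -2. And -2 is in S, so it is attained.
Therefore inf(S) = -2.

-2


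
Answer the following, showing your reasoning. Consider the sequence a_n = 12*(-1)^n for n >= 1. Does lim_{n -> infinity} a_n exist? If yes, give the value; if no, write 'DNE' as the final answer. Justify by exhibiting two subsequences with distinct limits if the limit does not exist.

Examine the behaviour of a_n along subsequences.
Even-n subsequence a_{2k} = 12 -> 12. Odd-n subsequence a_{2k+1} = -12 -> -12.
Since these two subsequential limits are 12 and -12, distinct, the full sequence cannot converge (a convergent sequence has all subsequences tending to the same limit). So lim a_n does not exist.

DNE


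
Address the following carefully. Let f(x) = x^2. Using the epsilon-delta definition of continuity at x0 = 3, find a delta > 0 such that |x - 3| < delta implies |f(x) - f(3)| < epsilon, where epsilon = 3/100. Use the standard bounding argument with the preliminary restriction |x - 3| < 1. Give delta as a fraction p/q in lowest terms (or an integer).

Factor: |x^2 - (3)^2| = |x - 3| * |x + 3|.
Impose |x - 3| < 1 first. Then |x + 3| = |(x - 3) + 2*(3)| <= |x - 3| + 2*|3| < 1 + 6 = 7.
So |x^2 - (3)^2| < delta * 7.
We need delta * 7 <= 3/100, i.e. delta <= 3/100/7 = 3/700.
Since 3/700 < 1, this is tighter than 1; take delta = 3/700.
So delta = 3/700 works.

3/700


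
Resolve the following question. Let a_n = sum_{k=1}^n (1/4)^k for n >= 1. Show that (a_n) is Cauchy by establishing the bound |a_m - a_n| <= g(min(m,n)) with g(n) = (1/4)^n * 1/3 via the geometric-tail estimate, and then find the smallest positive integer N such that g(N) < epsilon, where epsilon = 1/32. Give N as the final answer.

For m > n >= 1: |a_m - a_n| = sum_{k=n+1}^m (1/4)^k < sum_{k=n+1}^infinity (1/4)^k = (1/4)^(n+1) / (1 - 1/4) = (1/4)^n * (1/4) * (4/3) = (1/4)^n * 1/3.
So g(n) = (1/4)^n / 3. Since g(n) -> 0, (a_n) is Cauchy.
Now solve g(N) < 1/32: (1/4)^N / 3 < 1/32 <=> 4^N > 1 / (3 * 1/32) = 32/3.
Check powers of 4: 4^1 = 4 <= 32/3, 4^2 = 16 > 32/3.
So the smallest such N is 2. Check: g(2) = 1/(3 * 16) = 1/48 < 1/32.

2


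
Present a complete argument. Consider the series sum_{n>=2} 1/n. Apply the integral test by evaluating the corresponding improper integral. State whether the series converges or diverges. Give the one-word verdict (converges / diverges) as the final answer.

Let f(x) = 1/x. Then f is positive, continuous, and decreasing on [2, infinity), so the integral test applies.
Compute the improper integral int_{2}^infinity f(x) dx:
  antiderivative F(x) = log(x).
  As x -> infinity, log(x) -> infinity.
  So int = infinity - log(2) = infinity. By the integral test, the series diverges.

diverges
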